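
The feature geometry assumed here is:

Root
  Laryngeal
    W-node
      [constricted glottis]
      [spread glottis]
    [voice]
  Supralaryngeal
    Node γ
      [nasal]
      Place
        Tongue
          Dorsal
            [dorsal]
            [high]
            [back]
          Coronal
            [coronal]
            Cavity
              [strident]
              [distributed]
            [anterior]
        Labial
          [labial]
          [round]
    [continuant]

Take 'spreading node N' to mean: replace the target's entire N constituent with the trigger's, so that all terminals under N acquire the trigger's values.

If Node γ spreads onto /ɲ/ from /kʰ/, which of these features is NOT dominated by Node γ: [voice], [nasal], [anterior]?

The terminals dominated by Node γ are [nasal], [dorsal], [high], [back], [coronal], [strident], [distributed], [anterior], [labial], [round].
Spreading Node γ replaces [anterior], [nasal] with the trigger's values, since each sits inside the Node γ constituent.
[voice] is not within the Node γ subtree (it hangs from Laryngeal), so /ɲ/'s [voice] value survives.

[voice]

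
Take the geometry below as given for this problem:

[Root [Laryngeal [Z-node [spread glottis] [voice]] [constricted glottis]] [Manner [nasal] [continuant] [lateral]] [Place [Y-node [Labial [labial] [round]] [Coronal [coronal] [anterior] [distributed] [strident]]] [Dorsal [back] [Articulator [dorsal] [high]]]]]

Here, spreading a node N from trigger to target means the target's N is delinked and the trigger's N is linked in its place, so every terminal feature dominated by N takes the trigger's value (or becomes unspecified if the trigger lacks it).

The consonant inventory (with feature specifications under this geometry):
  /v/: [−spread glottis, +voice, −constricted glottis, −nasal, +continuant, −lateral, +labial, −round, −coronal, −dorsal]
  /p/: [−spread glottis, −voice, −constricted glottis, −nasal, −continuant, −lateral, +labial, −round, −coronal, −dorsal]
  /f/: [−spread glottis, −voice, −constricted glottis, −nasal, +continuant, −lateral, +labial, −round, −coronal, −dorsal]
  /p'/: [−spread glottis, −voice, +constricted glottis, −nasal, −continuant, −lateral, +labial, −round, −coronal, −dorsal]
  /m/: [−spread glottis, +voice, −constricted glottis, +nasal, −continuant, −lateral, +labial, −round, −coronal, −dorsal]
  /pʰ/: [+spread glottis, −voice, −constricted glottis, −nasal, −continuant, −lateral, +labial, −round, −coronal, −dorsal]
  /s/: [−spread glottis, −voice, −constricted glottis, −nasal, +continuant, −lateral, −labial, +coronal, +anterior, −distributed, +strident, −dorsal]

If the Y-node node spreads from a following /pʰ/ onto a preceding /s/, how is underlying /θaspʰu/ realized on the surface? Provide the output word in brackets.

Y-node immediately or transitively dominates [labial], [round], [coronal], [anterior], [distributed], [strident].
After delinking /s/'s Y-node and linking /pʰ/'s, the affected terminals become [+labial], [−round], [−coronal]; [spread glottis], [voice], [constricted glottis], … (outside Y-node) are retained from /s/.
The resulting bundle matches /f/ in the inventory; substituting it for /s/ gives [θafpʰu].

[θafpʰu]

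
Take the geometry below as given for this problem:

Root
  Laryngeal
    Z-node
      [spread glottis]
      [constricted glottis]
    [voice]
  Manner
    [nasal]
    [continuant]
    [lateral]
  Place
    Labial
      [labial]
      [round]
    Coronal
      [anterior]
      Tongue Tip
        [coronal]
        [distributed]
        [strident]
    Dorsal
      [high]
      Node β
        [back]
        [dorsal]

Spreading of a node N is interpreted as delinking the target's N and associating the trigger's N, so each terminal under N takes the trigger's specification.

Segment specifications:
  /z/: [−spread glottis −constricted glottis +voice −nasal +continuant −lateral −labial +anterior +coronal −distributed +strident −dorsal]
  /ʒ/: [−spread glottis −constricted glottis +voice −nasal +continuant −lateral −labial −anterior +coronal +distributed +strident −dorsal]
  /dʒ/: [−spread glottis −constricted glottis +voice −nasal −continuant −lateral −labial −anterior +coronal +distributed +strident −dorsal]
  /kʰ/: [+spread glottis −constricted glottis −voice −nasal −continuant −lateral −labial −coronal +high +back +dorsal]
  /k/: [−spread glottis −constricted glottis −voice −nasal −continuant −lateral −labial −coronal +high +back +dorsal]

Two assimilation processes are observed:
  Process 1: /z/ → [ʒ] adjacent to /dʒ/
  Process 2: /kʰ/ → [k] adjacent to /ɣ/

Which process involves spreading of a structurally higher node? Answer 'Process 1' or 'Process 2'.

Process 1

Process 1: the features that change are [anterior], [distributed]; the minimal node is Coronal (depth 2).
Process 2: the feature that changes is [spread glottis]; the minimal node is [spread glottis] (depth 3).
Coronal is closer to Root than [spread glottis], so Process 1 spreads the higher node.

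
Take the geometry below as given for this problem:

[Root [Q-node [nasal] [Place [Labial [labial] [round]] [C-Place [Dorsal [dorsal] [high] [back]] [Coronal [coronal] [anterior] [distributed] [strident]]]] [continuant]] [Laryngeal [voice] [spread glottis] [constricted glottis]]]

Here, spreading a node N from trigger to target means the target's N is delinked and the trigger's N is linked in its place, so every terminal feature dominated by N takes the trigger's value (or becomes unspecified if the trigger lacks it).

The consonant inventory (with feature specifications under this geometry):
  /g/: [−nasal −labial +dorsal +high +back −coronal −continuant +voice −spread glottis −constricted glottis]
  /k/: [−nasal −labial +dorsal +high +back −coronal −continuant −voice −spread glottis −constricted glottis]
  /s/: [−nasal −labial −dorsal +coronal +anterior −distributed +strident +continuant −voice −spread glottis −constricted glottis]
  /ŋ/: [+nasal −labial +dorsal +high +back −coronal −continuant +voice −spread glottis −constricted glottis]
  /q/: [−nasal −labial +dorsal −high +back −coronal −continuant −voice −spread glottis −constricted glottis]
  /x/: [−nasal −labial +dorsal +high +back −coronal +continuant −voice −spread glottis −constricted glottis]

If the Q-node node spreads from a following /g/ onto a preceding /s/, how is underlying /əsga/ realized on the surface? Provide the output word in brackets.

[əkga]

Terminals under Q-node in this geometry: [nasal], [labial], [round], [dorsal], [high], [back], [coronal], [anterior], [distributed], [strident], [continuant].
After delinking /s/'s Q-node and linking /g/'s, the affected terminals become [−nasal], [−labial], [+dorsal], [+high], [+back], [−coronal], [−continuant]; [voice], [spread glottis], [constricted glottis] (outside Q-node) are retained from /s/.
Among the inventory, only /k/ has exactly this specification, giving the surface form [əkga].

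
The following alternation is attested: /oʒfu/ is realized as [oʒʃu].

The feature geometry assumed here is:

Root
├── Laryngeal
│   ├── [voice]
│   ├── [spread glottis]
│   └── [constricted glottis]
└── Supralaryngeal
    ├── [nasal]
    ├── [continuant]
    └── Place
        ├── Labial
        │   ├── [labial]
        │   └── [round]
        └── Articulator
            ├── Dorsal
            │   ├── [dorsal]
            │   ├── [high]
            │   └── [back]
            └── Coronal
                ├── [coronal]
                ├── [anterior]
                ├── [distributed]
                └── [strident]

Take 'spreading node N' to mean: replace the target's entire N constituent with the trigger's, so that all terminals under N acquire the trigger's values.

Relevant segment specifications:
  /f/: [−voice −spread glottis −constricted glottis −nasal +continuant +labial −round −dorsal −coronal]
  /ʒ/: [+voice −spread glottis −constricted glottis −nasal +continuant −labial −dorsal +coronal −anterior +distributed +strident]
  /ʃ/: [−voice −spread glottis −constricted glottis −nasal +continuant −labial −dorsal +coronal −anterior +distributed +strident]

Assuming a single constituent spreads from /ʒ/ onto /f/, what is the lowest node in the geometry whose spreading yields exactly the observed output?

Place

The alternation /f/ → [ʃ] changes [labial], [round], [coronal], [anterior], [distributed], [strident] and nothing else.
These terminals are all dominated by Place, and no proper subconstituent of Place covers them all; Place is their lowest common ancestor.
If Place spreads, every terminal under it takes /ʒ/'s value, producing [ʃ] as observed.
[voice] stays as in /f/ although /ʒ/ differs there, so no node dominating it spread; among the remaining candidates Place is the lowest that derives the output.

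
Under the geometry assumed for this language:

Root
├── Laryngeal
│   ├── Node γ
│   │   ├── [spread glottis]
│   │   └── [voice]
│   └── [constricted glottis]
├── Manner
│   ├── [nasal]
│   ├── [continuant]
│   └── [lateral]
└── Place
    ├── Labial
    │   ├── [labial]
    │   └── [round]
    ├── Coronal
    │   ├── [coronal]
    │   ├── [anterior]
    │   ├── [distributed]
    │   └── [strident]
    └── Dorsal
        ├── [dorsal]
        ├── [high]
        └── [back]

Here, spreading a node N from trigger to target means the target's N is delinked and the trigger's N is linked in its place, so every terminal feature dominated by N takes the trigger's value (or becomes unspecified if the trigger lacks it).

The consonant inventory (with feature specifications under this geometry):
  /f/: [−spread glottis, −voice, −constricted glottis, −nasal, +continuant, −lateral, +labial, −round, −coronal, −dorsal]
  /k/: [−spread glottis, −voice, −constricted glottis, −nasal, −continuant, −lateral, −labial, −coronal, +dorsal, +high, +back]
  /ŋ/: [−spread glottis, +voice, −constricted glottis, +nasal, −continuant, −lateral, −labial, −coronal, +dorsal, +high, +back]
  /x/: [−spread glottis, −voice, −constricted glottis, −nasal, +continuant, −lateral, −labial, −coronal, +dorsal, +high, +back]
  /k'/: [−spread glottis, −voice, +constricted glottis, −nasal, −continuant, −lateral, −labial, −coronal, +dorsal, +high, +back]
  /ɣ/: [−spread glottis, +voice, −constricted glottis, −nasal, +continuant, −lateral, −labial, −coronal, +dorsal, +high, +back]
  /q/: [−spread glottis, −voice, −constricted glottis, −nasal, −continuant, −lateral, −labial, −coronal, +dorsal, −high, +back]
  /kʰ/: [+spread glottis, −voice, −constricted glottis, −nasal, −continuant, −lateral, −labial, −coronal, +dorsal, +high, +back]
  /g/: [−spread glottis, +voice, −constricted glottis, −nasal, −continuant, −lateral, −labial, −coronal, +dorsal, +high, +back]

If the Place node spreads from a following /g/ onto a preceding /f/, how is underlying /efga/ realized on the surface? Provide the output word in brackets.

[exga]

Place immediately or transitively dominates [labial], [round], [coronal], [anterior], [distributed], [strident], [dorsal], [high], [back].
After delinking /f/'s Place and linking /g/'s, the affected terminals become [−labial], [−coronal], [+dorsal], [+high], [+back]; [spread glottis], [voice], [constricted glottis], … (outside Place) are retained from /f/.
Among the inventory, only /x/ has exactly this specification, giving the surface form [exga].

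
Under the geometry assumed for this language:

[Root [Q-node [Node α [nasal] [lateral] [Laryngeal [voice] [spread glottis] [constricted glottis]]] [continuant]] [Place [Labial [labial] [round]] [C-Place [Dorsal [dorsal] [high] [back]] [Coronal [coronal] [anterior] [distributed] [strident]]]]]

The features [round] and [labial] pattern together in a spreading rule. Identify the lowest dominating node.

Labial

[round] is immediately dominated by Labial.
[labial] is immediately dominated by Labial.
The listed terminals split across distinct daughters of Labial, so Labial itself is the smallest node containing them all.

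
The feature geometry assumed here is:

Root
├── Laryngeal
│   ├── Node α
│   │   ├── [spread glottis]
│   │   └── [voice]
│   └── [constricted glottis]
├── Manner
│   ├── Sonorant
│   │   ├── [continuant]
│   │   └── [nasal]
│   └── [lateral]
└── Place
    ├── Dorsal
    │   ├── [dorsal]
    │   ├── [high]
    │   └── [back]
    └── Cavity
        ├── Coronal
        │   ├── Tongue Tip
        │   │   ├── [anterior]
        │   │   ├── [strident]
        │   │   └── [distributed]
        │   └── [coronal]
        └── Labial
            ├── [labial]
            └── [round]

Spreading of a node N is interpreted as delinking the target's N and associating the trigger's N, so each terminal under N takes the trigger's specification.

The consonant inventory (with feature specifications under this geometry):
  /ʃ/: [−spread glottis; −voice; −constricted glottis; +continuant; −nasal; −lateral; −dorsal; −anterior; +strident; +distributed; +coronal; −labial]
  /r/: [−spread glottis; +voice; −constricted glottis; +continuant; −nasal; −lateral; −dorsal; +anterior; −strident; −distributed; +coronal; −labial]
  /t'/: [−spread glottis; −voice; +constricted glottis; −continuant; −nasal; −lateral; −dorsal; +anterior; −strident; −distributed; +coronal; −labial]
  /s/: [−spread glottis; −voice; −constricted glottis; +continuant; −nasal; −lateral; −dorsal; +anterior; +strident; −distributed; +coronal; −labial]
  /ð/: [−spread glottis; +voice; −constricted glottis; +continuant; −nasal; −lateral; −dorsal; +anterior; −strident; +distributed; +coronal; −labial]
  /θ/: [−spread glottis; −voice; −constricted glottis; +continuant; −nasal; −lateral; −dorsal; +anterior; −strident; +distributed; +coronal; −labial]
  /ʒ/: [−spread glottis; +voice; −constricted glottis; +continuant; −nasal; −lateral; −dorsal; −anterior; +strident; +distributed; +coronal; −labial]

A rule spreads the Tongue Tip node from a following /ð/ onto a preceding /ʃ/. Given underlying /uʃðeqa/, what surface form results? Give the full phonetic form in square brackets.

Terminals under Tongue Tip in this geometry: [anterior], [strident], [distributed].
After delinking /ʃ/'s Tongue Tip and linking /ð/'s, the affected terminals become [+anterior], [−strident], [+distributed]; [spread glottis], [voice], [constricted glottis], … (outside Tongue Tip) are retained from /ʃ/.
Among the inventory, only /θ/ has exactly this specification, giving the surface form [uθðeqa].

[uθðeqa]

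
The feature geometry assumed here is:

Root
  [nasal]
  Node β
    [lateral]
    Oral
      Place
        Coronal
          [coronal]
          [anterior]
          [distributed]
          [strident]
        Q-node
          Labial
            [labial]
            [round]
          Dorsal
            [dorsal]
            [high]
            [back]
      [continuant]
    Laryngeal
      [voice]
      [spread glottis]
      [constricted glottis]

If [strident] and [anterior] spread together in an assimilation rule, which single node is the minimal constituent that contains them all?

[strident] is immediately dominated by Coronal.
[anterior] is immediately dominated by Coronal.
The listed terminals split across distinct daughters of Coronal, so Coronal itself is the smallest node containing them all.

Coronal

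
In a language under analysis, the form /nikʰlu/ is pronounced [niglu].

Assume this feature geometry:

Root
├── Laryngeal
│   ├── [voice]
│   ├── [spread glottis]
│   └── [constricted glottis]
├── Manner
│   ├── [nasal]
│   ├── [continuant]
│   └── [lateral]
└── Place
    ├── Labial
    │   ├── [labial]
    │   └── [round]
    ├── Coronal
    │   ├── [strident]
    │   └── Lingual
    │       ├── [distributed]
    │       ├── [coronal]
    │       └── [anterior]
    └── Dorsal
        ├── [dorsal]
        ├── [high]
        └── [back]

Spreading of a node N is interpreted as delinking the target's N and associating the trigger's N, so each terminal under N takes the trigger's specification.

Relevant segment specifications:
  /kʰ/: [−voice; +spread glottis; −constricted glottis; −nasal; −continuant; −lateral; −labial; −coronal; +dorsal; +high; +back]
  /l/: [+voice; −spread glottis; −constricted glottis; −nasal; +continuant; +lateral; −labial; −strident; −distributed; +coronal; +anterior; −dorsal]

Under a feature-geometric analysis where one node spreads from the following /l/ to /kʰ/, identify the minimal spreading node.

Laryngeal

Comparing /kʰ/ with its surface form [g], the features that change are [voice], [spread glottis].
In this geometry the lowest node dominating all of them is Laryngeal: every daughter of Laryngeal dominates only a proper subset, so no lower node suffices.
Spreading Laryngeal from /l/ overwrites each of those terminals with /l/'s values, yielding exactly [g].
Had Root spread, [lateral], [dorsal] would have taken /l/'s values; they stay as in /kʰ/, confirming the spreading constituent is exactly Laryngeal.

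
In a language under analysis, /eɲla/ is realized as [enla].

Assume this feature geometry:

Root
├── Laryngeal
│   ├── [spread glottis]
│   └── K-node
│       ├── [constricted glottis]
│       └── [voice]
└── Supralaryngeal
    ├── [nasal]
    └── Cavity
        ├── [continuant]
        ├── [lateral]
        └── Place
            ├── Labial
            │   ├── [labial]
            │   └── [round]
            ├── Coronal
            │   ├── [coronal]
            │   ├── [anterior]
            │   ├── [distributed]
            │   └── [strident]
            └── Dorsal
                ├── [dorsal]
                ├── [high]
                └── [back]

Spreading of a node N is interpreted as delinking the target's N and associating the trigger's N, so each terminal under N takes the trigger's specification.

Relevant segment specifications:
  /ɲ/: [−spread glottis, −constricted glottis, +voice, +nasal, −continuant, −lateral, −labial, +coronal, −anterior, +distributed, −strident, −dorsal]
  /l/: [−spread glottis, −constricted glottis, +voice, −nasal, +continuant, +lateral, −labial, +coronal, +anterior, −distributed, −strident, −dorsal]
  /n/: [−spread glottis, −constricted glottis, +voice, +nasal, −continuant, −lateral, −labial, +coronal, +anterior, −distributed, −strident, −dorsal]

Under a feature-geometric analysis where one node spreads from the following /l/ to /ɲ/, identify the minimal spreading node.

Comparing /ɲ/ with its surface form [n], the features that change are [anterior], [distributed].
In this geometry the lowest node dominating all of them is Coronal: every daughter of Coronal dominates only a proper subset, so no lower node suffices.
Delinking /ɲ/'s Coronal and associating /l/'s Coronal gives precisely the feature bundle of [n].
[nasal], [continuant] stay as in /ɲ/ although /l/ differs there, so no node dominating them spread; among the remaining candidates Coronal is the lowest that derives the output.

Coronal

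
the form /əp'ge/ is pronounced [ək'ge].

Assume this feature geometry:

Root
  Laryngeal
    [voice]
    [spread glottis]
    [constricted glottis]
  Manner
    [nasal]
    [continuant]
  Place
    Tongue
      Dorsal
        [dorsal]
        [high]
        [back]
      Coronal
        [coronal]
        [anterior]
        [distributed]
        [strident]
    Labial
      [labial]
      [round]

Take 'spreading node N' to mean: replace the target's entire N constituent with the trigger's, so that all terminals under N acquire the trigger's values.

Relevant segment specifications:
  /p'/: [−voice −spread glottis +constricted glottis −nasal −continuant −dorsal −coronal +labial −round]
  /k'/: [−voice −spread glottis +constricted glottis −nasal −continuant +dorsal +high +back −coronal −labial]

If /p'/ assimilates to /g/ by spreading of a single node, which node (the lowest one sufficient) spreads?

/p'/ and [k'] differ in [labial], [round], [dorsal], [high], [back]; every other specified feature is identical.
In this geometry the lowest node dominating all of them is Place: every daughter of Place dominates only a proper subset, so no lower node suffices.
Spreading Place from /g/ overwrites each of those terminals with /g/'s values, yielding exactly [k'].
[constricted glottis], [voice] — on which /g/ differs from /p'/ — are unchanged, so Root cannot have spread; the constituent is no larger than Place.

Place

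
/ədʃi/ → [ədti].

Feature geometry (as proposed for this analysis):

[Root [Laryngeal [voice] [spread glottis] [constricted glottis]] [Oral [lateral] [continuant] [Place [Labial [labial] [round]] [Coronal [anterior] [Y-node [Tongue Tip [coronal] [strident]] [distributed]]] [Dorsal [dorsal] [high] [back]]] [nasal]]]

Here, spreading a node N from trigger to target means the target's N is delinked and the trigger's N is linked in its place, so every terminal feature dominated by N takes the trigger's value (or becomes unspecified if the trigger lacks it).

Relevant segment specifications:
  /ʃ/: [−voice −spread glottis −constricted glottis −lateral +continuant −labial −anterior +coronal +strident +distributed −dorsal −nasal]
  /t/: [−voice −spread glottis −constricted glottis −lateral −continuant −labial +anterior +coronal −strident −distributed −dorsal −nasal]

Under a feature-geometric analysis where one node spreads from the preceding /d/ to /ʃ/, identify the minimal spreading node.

The alternation /ʃ/ → [t] changes [continuant], [anterior], [distributed], [strident] and nothing else.
Tracing each changed feature up the tree, the paths first meet at Oral; any lower node misses at least one of them.
Delinking /ʃ/'s Oral and associating /d/'s Oral gives precisely the feature bundle of [t].
Had Root spread, [voice] would have taken /d/'s value; it stays as in /ʃ/, confirming the spreading constituent is exactly Oral.

Oral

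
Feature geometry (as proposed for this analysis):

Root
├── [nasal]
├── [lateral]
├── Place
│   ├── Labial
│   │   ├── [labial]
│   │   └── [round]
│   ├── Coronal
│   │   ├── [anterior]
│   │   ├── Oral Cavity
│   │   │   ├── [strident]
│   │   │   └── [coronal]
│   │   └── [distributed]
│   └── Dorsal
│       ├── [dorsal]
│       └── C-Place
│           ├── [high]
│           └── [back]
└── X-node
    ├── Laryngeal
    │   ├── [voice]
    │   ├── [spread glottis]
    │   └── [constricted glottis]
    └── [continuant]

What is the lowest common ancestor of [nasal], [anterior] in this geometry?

[nasal]: Root > [nasal].
[anterior]: Root > Place > Coronal > [anterior].
The listed terminals split across distinct daughters of Root, so Root itself is the smallest node containing them all.

Root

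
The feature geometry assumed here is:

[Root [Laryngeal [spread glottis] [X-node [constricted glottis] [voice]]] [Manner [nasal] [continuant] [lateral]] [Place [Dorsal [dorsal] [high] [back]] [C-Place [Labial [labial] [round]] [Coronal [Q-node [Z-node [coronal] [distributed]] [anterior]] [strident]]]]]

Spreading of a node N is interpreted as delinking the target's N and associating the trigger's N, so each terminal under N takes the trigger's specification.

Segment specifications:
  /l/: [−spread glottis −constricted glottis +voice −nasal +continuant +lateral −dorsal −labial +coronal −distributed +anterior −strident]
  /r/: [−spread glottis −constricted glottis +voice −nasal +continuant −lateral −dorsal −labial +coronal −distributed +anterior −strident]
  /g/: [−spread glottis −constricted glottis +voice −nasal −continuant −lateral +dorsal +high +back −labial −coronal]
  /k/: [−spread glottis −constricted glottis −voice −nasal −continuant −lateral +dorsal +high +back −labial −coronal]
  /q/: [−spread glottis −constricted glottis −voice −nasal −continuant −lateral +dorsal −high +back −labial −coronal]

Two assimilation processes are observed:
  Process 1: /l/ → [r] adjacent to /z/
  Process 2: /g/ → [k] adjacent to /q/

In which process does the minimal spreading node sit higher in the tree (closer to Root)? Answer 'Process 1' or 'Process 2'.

Process 1 alters [lateral]; the lowest dominating node is [lateral] (depth 2 from Root).
Process 2: the feature that changes is [voice]; the minimal node is [voice] (depth 3).
[lateral] is closer to Root than [voice], so Process 1 spreads the higher node.

Process 1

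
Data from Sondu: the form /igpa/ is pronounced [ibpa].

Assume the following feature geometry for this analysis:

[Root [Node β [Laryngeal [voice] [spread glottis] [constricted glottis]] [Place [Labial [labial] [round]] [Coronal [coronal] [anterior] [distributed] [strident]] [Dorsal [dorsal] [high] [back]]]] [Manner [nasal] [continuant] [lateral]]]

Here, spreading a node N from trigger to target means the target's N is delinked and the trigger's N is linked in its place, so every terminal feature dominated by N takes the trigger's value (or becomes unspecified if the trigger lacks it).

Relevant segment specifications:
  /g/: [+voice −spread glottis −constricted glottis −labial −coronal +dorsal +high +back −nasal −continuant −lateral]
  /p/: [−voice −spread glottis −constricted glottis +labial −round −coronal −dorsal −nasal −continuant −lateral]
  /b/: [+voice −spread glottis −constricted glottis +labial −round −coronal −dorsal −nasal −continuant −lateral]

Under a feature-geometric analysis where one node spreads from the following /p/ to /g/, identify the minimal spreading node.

Feature comparison: [labial], [round], [dorsal], [high], [back] differ between /g/ and [b]; the remaining terminals match.
Tracing each changed feature up the tree, the paths first meet at Place; any lower node misses at least one of them.
Delinking /g/'s Place and associating /p/'s Place gives precisely the feature bundle of [b].
Had Node β or a higher node spread, [voice] would have taken /p/'s value; it stays as in /g/, confirming the spreading constituent is exactly Place.

Place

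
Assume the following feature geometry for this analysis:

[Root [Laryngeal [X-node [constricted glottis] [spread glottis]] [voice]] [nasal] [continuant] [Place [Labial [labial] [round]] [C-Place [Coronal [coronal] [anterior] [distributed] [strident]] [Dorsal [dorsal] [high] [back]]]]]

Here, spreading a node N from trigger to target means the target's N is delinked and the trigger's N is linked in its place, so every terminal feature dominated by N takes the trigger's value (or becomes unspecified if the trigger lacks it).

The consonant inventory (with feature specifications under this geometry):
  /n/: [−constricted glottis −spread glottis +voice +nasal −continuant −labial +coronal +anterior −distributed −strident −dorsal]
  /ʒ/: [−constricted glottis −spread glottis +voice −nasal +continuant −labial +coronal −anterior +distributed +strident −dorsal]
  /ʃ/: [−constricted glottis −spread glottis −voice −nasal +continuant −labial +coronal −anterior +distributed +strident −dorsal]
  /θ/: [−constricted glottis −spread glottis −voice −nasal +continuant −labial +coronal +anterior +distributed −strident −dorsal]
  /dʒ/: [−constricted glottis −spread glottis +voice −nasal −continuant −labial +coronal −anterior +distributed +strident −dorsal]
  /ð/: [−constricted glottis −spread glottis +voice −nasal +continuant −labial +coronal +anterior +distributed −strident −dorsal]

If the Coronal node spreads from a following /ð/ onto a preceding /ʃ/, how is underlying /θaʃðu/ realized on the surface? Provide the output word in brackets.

[θaθðu]

Coronal immediately or transitively dominates [coronal], [anterior], [distributed], [strident].
Spreading Coronal from /ð/ onto /ʃ/ replaces those values with /ð/'s: [+coronal], [+anterior], [+distributed], [−strident]. Features outside Coronal ([constricted glottis], [spread glottis], [voice], …) stay as in /ʃ/.
Among the inventory, only /θ/ has exactly this specification, giving the surface form [θaθðu].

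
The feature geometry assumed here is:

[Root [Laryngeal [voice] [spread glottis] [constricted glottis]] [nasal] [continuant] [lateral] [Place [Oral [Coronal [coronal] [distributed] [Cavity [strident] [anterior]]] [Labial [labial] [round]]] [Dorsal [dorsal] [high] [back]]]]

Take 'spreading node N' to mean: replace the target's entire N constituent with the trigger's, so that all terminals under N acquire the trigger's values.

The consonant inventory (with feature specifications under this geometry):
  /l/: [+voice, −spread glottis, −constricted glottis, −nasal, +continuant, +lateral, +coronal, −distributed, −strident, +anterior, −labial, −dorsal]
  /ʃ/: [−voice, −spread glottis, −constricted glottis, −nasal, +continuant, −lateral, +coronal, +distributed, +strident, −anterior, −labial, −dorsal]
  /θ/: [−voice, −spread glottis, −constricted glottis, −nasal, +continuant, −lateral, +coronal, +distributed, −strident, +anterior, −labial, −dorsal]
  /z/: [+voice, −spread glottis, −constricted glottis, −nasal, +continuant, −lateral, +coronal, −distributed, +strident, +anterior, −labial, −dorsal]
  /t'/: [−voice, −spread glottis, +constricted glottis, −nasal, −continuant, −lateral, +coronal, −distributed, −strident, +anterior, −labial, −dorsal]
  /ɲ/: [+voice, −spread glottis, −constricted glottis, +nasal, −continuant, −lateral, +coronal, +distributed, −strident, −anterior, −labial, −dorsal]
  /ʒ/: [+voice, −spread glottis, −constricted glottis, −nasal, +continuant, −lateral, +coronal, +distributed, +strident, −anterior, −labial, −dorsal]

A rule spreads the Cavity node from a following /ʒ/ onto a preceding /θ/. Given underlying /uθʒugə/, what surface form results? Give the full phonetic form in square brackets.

Terminals under Cavity in this geometry: [strident], [anterior].
The target acquires /ʒ/'s values for everything under Cavity — [+strident], [−anterior] — while keeping its own [voice], [spread glottis], [constricted glottis], ….
This feature bundle is that of [ʃ], so /uθʒugə/ surfaces as [uʃʒugə].

[uʃʒugə]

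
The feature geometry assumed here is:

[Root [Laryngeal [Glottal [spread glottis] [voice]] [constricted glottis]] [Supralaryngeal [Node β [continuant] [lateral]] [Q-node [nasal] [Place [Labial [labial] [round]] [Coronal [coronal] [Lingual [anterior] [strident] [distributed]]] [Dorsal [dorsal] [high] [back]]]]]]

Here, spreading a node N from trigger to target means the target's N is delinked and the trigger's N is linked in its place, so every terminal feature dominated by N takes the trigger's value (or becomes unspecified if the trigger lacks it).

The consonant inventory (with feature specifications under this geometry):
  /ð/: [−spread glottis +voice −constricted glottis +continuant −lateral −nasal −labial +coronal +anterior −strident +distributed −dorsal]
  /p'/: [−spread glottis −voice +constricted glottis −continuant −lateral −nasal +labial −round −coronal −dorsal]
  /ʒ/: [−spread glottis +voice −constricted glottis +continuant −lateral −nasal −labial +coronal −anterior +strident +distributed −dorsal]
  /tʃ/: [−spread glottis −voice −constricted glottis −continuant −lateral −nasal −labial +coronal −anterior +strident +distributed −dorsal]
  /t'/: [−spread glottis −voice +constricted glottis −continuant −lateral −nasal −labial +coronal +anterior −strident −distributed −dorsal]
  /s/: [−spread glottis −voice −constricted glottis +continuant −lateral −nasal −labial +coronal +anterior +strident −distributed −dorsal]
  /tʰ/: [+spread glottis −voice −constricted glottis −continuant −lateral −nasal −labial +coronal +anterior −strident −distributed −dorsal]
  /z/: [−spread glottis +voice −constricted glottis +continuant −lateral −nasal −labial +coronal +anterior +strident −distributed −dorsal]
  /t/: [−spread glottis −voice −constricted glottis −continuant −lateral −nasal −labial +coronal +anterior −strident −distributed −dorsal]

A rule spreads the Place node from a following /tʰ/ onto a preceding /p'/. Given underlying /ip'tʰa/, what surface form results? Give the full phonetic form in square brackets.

Terminals under Place in this geometry: [labial], [round], [coronal], [anterior], [strident], [distributed], [dorsal], [high], [back].
The target acquires /tʰ/'s values for everything under Place — [−labial], [+coronal], [+anterior], [−strident], [−distributed], [−dorsal] — while keeping its own [spread glottis], [voice], [constricted glottis], ….
The resulting bundle matches /t'/ in the inventory; substituting it for /p'/ gives [it'tʰa].

[it'tʰa]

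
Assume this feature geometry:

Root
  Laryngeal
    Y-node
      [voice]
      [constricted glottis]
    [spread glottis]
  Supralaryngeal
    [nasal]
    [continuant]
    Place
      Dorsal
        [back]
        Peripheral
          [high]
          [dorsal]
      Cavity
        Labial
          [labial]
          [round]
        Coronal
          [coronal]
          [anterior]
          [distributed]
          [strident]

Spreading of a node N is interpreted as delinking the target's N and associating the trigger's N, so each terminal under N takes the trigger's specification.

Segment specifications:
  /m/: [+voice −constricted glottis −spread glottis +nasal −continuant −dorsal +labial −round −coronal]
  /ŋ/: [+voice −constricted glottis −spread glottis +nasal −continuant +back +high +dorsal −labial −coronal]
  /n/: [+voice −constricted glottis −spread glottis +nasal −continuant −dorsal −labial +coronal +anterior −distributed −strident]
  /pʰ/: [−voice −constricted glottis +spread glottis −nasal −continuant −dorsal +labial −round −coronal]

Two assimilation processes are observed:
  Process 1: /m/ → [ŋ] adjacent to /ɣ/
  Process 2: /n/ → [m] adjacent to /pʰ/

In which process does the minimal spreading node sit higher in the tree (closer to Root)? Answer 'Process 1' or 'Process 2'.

In Process 1, [labial], [round], [dorsal], [high], [back] change, so the minimal spreading node is Place at depth 2.
Process 2 alters [labial], [round], [coronal], [anterior], [distributed], [strident]; the lowest common ancestor is Cavity (depth 3 from Root).
Place is closer to Root than Cavity, so Process 1 spreads the higher node.

Process 1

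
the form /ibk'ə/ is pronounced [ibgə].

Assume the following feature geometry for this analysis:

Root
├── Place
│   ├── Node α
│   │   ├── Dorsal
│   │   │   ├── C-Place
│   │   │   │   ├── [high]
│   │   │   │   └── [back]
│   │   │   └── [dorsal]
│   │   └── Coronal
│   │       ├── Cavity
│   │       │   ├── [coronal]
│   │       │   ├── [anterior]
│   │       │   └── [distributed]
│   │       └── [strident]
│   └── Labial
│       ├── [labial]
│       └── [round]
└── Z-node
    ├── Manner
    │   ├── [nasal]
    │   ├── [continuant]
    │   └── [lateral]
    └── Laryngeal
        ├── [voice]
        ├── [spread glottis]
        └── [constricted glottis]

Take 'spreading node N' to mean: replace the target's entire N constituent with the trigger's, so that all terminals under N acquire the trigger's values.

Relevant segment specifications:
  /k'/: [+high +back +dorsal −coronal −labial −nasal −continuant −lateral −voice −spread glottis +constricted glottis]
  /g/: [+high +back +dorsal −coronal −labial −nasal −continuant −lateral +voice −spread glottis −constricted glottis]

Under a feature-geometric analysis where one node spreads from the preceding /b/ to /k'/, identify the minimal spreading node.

Laryngeal

Feature comparison: [voice], [constricted glottis] differ between /k'/ and [g]; the remaining terminals match.
The smallest constituent containing every changed terminal is Laryngeal — each of its daughters lacks at least one of the affected features.
Spreading Laryngeal from /b/ overwrites each of those terminals with /b/'s values, yielding exactly [g].
Features on which the two segments disagree outside Laryngeal, such as [labial], [dorsal], are unchanged — nothing dominating them spread, and Laryngeal is the minimal sufficient constituent.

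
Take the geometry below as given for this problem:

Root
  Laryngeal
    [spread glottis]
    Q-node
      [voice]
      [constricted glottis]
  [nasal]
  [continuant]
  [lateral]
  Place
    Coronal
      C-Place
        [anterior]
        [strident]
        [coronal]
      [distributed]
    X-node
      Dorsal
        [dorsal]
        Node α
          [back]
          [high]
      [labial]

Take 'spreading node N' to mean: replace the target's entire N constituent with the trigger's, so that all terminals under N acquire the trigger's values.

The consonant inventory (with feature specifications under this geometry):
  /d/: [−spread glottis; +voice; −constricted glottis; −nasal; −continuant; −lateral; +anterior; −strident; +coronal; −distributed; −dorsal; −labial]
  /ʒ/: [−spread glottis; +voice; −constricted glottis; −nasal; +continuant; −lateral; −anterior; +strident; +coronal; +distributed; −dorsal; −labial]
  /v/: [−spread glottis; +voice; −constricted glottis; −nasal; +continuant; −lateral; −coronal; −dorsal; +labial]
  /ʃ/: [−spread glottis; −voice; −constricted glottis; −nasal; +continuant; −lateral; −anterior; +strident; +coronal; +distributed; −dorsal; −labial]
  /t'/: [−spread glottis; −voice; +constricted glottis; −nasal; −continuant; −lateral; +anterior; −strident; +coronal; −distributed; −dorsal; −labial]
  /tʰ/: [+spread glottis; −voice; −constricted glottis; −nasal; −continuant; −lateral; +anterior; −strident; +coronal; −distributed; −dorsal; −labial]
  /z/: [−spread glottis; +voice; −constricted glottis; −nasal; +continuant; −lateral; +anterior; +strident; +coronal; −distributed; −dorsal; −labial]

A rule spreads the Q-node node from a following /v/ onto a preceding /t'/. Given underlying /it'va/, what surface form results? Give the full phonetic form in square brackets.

[idva]

Terminals under Q-node in this geometry: [voice], [constricted glottis].
The target acquires /v/'s values for everything under Q-node — [+voice], [−constricted glottis] — while keeping its own [spread glottis], [nasal], [continuant], ….
This feature bundle is that of [d], so /it'va/ surfaces as [idva].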